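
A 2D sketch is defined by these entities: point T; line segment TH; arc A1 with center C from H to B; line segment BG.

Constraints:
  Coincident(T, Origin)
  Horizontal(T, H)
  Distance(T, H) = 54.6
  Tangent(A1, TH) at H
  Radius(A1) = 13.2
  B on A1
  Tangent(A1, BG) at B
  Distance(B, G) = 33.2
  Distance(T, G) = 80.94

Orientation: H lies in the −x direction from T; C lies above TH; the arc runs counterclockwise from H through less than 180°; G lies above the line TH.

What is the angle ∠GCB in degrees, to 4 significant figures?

68.32°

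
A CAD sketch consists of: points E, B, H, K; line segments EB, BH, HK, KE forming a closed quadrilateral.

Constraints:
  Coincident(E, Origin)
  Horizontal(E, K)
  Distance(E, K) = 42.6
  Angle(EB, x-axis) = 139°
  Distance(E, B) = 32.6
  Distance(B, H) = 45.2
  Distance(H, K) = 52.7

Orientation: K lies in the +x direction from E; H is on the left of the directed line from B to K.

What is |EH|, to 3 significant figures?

46.7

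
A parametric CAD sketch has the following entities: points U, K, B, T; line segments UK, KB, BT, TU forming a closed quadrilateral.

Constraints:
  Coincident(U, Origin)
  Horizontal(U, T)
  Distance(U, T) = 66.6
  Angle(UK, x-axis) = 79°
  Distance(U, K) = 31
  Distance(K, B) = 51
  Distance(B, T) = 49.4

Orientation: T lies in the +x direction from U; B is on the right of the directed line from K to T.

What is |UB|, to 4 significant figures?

27.70

Checks: |KB| = 51.00 ✓; |BT| = 49.40 ✓.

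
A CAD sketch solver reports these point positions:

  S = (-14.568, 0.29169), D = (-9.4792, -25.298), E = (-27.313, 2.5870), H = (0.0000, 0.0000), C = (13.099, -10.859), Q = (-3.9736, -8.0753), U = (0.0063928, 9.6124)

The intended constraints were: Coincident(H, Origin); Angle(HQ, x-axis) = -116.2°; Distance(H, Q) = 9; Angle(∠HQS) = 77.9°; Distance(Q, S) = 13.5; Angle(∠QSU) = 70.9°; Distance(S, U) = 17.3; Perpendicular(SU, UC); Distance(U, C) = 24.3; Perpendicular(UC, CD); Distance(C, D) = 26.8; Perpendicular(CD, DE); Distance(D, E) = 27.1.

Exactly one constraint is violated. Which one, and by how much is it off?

Distance(D, E) = 27.1 — off by 6.00.

H = (0.00, 0.00) ✓; HQ at -116.2° ✓; |HQ| = 9.000 ✓; ∠HQS = 77.90° ✓; |QS| = 13.50 ✓; ∠QSU = 70.90° ✓; |SU| = 17.30 ✓; ∠(SU, UC) = 90.00° ✓; |UC| = 24.30 ✓; ∠(UC, CD) = 90.00° ✓; |CD| = 26.80 ✓; ∠(CD, DE) = 90.00° ✓; |DE| = 33.10 ✗.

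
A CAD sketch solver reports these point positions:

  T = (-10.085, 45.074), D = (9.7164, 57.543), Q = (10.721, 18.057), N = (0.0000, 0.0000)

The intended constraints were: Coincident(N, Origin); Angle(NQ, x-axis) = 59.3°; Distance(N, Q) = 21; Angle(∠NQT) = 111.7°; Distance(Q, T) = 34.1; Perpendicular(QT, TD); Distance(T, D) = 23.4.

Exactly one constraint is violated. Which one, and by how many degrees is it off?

Perpendicular(QT, TD) — off by 5.40°.

N = (0.00, 0.00) ✓; NQ at 59.30° ✓; |NQ| = 21.00 ✓; ∠NQT = 111.7° ✓; |QT| = 34.10 ✓; ∠(QT, TD) = 95.40° ✗; |TD| = 23.40 ✓.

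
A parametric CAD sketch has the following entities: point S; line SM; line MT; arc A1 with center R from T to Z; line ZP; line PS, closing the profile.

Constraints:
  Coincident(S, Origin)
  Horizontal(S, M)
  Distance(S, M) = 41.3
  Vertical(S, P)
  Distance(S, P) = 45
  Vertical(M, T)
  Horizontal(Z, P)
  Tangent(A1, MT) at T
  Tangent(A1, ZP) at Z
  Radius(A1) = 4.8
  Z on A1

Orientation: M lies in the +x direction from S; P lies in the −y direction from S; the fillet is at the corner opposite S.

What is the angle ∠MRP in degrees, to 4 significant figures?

104.3°

SP is vertical with |SP| = 45.0 and P on the −y side, so P = (0.000, -45.00). The virtual corner opposite S is at (41.30, -45.00). A1 meets MT tangentially, so RT is at right angles to MT and since A1 is tangent to ZP there, RZ ⟂ ZP, with radius 4.8, so the center R sits 4.8 in from both sides at R = (36.50, -40.20). Then cos ∠MRP = RM·RP / (|RM||RP|), giving 104.3°.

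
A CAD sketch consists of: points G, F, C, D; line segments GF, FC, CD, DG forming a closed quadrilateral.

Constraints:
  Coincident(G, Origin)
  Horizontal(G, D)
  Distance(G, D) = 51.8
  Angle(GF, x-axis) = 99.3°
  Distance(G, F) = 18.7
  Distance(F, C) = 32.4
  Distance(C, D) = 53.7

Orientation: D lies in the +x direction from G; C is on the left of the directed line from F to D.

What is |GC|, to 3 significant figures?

46.4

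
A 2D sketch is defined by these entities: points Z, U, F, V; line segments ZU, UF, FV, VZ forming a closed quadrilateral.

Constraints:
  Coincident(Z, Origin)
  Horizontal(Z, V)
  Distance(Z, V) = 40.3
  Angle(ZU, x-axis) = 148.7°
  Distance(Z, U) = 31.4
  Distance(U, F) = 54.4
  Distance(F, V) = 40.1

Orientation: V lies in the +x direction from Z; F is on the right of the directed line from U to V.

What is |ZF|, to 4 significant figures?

26.31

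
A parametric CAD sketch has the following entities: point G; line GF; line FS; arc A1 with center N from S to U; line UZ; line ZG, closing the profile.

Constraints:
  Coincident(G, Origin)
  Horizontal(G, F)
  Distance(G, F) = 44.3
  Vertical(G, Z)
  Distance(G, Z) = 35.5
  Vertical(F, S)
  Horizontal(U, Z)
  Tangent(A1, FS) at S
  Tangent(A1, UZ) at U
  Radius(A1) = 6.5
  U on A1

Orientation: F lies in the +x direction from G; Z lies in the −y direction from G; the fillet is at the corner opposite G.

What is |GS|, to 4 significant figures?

52.95

G is at the origin; GF is horizontal with |GF| = 44.3 and F on the +x side, so F = (44.30, 0.000). GZ is vertical with |GZ| = 35.5 and Z on the −y side, so Z = (0.000, -35.50). The virtual corner opposite G is at (44.30, -35.50). The tangent condition forces NS to be normal to FS and tangency of A1 to UZ means the radius NU is perpendicular to UZ, with radius 6.5, so the center N sits 6.5 in from both sides at N = (37.80, -29.00). That places the tangent points at S = (44.30, -29.00) on FS and U = (37.80, -35.50) on UZ. Then |GS| = |S − G| = 52.95.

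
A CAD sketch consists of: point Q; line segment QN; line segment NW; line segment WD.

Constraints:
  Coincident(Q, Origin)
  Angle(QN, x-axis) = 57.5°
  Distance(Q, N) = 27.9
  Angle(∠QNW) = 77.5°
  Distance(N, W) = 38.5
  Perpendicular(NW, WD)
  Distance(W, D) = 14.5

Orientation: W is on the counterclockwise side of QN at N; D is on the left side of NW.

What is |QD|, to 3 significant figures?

34.9

Q is at the origin; QN runs at 57.5° with length 27.9, so N = 27.9·(cos 57.5°, sin 57.5°) = (15.0, 23.5). ∠QNW = 77.5°, so NW runs at 57.5° + (180° − 77.5°) = 160° from the x-axis; with |NW| = 38.5, W = N + 38.5·(cos 160°, sin 160°) = (-21.2, 36.7). NW ⟂ WD; with |WD| = 14.5 on the left of NW, D = W + 14.5·(-0.342, -0.940) = (-26.1, 23.1). Then |QD| = |D − Q| = 34.9.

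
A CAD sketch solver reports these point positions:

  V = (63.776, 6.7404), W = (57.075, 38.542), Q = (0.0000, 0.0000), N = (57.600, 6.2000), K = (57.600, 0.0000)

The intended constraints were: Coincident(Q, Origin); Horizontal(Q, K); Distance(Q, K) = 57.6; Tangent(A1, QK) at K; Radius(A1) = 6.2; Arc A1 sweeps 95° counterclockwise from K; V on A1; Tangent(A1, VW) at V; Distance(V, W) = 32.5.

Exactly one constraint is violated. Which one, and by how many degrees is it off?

Tangent(A1, VW) at V — off by 6.90°.

Q = (0.00, 0.00) ✓; Q.y = 0.00, K.y = 0.00 ✓; |QK| = 57.60 ✓; ∠(NK, KQ) = 90.00° ✓; |NK| = 6.200 ✓; bearing(N→V) − bearing(N→K) = 95.00° ✓; |NV| = 6.200 ✓; ∠(NV, VW) = 83.10° ✗; |VW| = 32.50 ✓.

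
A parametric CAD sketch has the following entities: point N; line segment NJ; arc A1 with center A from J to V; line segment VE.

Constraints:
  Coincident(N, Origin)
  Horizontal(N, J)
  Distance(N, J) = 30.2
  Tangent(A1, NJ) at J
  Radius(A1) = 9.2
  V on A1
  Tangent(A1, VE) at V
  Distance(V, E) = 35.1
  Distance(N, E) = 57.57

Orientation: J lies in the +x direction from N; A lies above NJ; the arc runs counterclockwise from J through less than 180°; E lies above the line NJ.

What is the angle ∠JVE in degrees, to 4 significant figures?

132.1°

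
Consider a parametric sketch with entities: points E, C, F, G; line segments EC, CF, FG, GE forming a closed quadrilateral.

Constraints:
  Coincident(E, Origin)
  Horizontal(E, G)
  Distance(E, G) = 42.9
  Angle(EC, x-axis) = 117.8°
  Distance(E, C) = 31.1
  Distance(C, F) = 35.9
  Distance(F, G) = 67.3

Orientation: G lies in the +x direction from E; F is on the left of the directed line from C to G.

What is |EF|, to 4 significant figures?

56.99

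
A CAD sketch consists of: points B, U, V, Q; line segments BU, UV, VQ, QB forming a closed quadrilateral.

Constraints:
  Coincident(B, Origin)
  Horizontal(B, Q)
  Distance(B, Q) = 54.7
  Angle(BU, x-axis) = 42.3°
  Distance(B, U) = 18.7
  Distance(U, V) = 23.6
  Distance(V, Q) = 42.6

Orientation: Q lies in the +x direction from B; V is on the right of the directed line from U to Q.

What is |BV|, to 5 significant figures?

17.460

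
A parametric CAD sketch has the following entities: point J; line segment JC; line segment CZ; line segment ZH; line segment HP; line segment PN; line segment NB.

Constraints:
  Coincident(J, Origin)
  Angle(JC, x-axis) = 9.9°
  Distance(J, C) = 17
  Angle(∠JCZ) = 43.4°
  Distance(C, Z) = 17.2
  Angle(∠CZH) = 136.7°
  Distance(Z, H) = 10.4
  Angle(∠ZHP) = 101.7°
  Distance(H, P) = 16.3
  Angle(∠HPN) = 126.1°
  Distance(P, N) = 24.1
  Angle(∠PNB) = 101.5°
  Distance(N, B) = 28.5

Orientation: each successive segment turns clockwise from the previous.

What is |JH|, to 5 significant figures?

13.224

J is at the origin; JC runs at 9.9° with length 17.0, so C = (16.747, 2.9228). ∠JCZ = 43.4° gives CZ at -126.70° from the x-axis; with |CZ| = 17.2, Z = (6.4677, -10.868). ∠CZH = 136.7° gives ZH at -170.00° from the x-axis; with |ZH| = 10.4, H = (-3.7743, -12.674). Then |JH| = |H − J| = 13.224.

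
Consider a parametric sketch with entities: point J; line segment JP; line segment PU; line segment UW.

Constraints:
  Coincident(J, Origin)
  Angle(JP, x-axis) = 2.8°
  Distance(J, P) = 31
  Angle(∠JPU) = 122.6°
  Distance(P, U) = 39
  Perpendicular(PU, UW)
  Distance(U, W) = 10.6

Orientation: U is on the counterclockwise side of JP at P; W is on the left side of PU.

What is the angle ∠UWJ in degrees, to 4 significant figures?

105.6°

J is at the origin; JP runs at 2.8° with length 31.0, so P = 31.0·(cos 2.8°, sin 2.8°) = (30.96, 1.514). ∠JPU = 122.6°, so PU runs at 2.8° + (180° − 122.6°) = 60.20° from the x-axis; with |PU| = 39.0, U = P + 39.0·(cos 60.20°, sin 60.20°) = (50.34, 35.36). PU ⟂ UW; with |UW| = 10.6 on the left of PU, W = U + 10.6·(-0.8678, 0.4970) = (41.15, 40.63). Then cos ∠UWJ = WU·WJ / (|WU||WJ|), giving 105.6°.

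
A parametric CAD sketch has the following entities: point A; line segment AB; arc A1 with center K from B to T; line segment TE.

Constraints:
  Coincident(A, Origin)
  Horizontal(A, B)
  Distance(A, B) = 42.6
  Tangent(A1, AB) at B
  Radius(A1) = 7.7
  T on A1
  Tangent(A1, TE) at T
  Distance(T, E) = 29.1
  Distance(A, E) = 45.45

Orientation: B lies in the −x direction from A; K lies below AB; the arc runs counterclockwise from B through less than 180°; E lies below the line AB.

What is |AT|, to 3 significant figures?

50.1

A is at the origin; A and B share the same y with |AB| = 42.6 and B on the −x side, so B = (-42.6, 0.00). Tangency of A1 to AB means the radius KB is perpendicular to AB, so K = B + (0, -7.7) = (-42.6, -7.70). Since KT ⟂ TE (tangency), |KE| = √(7.7² + 29.1²) = 30.1 regardless of where T sits on A1. So E lies on both circle(A, 45.45) and circle(K, 30.1); the below-AB intersection is E = (-29.3, -34.7). T is the foot of the tangent from E: T = (-48.4, -12.7).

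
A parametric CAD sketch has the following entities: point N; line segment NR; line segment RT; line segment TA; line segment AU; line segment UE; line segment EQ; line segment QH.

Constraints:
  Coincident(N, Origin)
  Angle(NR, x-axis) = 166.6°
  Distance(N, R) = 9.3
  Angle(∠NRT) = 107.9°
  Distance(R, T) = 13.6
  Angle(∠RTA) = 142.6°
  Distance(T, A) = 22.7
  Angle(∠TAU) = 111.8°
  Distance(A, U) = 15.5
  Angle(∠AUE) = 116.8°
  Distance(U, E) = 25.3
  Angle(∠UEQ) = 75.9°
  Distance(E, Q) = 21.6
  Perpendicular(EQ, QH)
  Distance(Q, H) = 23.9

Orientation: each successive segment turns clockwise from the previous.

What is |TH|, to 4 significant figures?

19.29

N is at the origin; NR runs at 166.6° with length 9.3, so R = (-9.047, 2.155). ∠NRT = 107.9° gives RT at 94.50° from the x-axis; with |RT| = 13.6, T = (-10.11, 15.71). ∠RTA = 142.6° gives TA at 57.10° from the x-axis; with |TA| = 22.7, A = (2.216, 34.77). ∠TAU = 111.8° gives AU at -11.10° from the x-axis; with |AU| = 15.5, U = (17.43, 31.79). ∠AUE = 116.8° gives UE at -74.30° from the x-axis; with |UE| = 25.3, E = (24.27, 7.433). ∠UEQ = 75.9° gives EQ at -178.4° from the x-axis; with |EQ| = 21.6, Q = (2.681, 6.829). The perpendicularity gives QH at right angles to EQ, so QH runs at 91.60°; with |QH| = 23.9, H = (2.014, 30.72). Then |TH| = |H − T| = 19.29.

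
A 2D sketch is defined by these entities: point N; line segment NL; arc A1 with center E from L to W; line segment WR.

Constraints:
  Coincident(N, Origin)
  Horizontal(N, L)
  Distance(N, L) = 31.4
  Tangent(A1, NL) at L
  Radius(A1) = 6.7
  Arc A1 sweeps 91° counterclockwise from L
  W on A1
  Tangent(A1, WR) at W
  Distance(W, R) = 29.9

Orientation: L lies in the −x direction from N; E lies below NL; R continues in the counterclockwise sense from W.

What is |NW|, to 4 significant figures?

38.70

N is at the origin; NL is horizontal with |NL| = 31.4 and L on the −x side, so L = (-31.40, 0.000). The tangent condition forces EL to be normal to NL, so E = L + (0, -6.7) = (-31.40, -6.700). On A1, L sits at bearing 90° from E; a 91° counterclockwise sweep puts W at bearing 181°, so W = E + 6.7·(cos 181°, sin 181°) = (-38.10, -6.817). Then |NW| = |W − N| = 38.70.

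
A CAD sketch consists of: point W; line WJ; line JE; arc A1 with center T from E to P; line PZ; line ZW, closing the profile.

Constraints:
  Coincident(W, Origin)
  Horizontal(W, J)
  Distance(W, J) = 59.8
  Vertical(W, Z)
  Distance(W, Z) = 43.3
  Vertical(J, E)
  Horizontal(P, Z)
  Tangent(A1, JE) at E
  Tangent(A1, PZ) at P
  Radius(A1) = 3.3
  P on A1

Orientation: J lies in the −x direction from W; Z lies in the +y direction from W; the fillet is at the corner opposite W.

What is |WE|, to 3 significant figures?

71.9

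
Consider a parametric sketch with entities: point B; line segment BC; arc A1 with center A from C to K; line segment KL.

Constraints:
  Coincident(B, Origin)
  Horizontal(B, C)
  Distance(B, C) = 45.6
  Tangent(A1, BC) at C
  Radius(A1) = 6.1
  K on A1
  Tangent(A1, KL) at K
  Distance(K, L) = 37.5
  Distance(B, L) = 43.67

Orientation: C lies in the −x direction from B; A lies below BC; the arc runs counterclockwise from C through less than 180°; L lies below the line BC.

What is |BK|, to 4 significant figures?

50.98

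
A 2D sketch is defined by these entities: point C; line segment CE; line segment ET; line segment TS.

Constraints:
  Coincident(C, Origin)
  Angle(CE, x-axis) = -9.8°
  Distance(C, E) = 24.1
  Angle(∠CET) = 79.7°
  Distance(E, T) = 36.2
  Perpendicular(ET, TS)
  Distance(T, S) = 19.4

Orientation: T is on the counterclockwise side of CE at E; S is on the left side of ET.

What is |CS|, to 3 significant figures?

32.2

C is at the origin; CE runs at -9.8° with length 24.1, so E = 24.1·(cos -9.8°, sin -9.8°) = (23.7, -4.10). ∠CET = 79.7°, so ET runs at -9.8° + (180° − 79.7°) = 90.5° from the x-axis; with |ET| = 36.2, T = E + 36.2·(cos 90.5°, sin 90.5°) = (23.4, 32.1). ET is perpendicular to TS; with |TS| = 19.4 on the left of ET, S = T + 19.4·(-1.00, -0.00873) = (4.03, 31.9). Then |CS| = |S − C| = 32.2.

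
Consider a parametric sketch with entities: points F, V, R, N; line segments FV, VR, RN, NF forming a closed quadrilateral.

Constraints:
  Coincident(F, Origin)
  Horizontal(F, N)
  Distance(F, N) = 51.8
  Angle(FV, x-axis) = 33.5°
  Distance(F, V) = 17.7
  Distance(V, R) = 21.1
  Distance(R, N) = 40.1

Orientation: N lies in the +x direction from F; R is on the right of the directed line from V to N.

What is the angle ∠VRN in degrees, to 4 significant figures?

69.75°

Checks: |VR| = 21.10 ✓; |RN| = 40.10 ✓.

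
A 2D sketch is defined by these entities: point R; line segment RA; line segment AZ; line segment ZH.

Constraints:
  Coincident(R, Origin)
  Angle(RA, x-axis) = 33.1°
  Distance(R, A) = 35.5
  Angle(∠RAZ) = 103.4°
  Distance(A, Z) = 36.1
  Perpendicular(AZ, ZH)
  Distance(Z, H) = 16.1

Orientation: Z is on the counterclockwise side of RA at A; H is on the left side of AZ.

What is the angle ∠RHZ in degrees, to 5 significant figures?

112.58°

R is at the origin; RA runs at 33.1° with length 35.5, so A = 35.5·(cos 33.1°, sin 33.1°) = (29.739, 19.387). ∠RAZ = 103.4°, so AZ runs at 33.1° + (180° − 103.4°) = 109.70° from the x-axis; with |AZ| = 36.1, Z = A + 36.1·(cos 109.70°, sin 109.70°) = (17.570, 53.374). AZ ⟂ ZH; with |ZH| = 16.1 on the left of AZ, H = Z + 16.1·(-0.94147, -0.33710) = (2.4122, 47.946). Then cos ∠RHZ = HR·HZ / (|HR||HZ|), giving 112.58°.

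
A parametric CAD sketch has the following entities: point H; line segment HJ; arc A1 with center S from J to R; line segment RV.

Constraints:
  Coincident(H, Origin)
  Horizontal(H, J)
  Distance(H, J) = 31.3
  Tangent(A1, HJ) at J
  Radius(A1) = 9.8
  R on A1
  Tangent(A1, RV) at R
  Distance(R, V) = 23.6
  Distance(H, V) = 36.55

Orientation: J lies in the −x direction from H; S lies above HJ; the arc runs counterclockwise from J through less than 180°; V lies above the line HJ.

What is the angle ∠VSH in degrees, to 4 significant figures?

76.45°

H is at the origin; H and J share the same y with |HJ| = 31.3 and J on the −x side, so J = (-31.30, 0.000). Tangency of A1 to HJ means the radius SJ is perpendicular to HJ, so S = J + (0, 9.8) = (-31.30, 9.800). Since SR ⟂ RV (tangency), |SV| = √(9.8² + 23.6²) = 25.55 regardless of where R sits on A1. So V lies on both circle(H, 36.55) and circle(S, 25.55); the above-HJ intersection is V = (-18.16, 31.72). R is the foot of the tangent from V: R = (-21.60, 8.370).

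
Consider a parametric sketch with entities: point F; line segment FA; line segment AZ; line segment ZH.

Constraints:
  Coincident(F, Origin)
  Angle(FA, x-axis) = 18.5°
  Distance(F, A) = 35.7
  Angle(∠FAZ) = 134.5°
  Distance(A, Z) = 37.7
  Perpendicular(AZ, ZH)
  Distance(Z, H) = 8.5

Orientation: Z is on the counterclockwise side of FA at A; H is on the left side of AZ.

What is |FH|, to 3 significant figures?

65.0

∠FAZ = 134.5°, so AZ runs at 18.5° + (180° − 134.5°) = 64.0° from the x-axis; with |AZ| = 37.7, Z = A + 37.7·(cos 64.0°, sin 64.0°) = (50.4, 45.2). AZ ⟂ ZH; with |ZH| = 8.5 on the left of AZ, H = Z + 8.5·(-0.899, 0.438) = (42.7, 48.9). Then |FH| = |H − F| = 65.0.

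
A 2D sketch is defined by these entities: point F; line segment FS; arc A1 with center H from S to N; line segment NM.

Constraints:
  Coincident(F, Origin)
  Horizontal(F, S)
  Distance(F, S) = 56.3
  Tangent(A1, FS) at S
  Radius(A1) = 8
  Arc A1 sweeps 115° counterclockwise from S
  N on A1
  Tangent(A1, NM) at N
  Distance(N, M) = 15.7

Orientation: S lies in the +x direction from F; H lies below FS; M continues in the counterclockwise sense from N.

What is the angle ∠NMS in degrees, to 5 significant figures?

26.376°

F is at the origin; FS is horizontal with |FS| = 56.3 and S on the +x side, so S = (56.300, 0.0000). The tangent condition forces HS to be normal to FS, so H = S + (0, -8) = (56.300, -8.0000). On A1, S sits at bearing 90° from H; a 115° counterclockwise sweep puts N at bearing 205°, so N = H + 8.0·(cos 205°, sin 205°) = (49.050, -11.381). The tangent condition forces HN to be normal to NM, so NM runs along (−sin 205°, cos 205°); with |NM| = 15.7, M = (55.685, -25.610). Then cos ∠NMS = MN·MS / (|MN||MS|), giving 26.376°.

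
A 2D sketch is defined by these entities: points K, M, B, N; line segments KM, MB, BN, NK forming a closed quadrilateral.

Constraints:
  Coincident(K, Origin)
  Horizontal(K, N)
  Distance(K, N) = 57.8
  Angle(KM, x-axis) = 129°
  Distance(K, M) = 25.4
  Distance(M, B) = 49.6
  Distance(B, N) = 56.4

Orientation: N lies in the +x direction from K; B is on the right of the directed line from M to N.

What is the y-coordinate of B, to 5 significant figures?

-24.271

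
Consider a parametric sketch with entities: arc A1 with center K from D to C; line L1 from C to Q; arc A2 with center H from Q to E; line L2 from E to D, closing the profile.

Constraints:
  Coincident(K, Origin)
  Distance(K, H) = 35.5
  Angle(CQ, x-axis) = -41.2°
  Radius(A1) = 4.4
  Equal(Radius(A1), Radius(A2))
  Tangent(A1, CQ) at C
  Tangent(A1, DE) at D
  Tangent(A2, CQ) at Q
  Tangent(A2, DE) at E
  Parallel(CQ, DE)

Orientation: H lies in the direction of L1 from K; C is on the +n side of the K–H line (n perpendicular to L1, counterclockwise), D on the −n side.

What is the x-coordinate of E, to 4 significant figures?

23.81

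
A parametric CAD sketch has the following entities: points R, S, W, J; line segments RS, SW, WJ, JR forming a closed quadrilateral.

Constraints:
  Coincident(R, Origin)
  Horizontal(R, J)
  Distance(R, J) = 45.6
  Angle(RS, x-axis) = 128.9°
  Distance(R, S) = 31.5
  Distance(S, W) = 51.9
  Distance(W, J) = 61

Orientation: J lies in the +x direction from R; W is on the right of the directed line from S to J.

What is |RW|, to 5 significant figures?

27.974

Checks: |SW| = 51.90 ✓; |WJ| = 61.00 ✓.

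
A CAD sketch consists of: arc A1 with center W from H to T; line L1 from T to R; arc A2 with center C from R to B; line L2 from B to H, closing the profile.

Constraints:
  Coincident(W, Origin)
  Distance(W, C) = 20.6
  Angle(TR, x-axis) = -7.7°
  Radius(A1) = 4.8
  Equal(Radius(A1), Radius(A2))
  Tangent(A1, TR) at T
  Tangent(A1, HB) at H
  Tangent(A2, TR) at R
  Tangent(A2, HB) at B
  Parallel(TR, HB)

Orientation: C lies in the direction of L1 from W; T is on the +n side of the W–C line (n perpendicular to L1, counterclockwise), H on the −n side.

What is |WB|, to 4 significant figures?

21.15

The slot axis is L1's direction at -7.7°, so u = (cos -7.7°, sin -7.7°) = (0.9910, -0.1340) and n = (−sin -7.7°, cos -7.7°) = (0.1340, 0.9910). W is at the origin and C lies 20.6 along u from W, so C = 20.6·u = (20.41, -2.760). Tangency of A1 to both parallel lines with radius 4.8 puts T and H at W ± 4.8·n: T = (0.6431, 4.757), H = (-0.6431, -4.757). Equal radii place R and B the same way about C: R = C + 4.8·n = (21.06, 1.997), B = C − 4.8·n = (19.77, -7.517). Then |WB| = |B − W| = 21.15.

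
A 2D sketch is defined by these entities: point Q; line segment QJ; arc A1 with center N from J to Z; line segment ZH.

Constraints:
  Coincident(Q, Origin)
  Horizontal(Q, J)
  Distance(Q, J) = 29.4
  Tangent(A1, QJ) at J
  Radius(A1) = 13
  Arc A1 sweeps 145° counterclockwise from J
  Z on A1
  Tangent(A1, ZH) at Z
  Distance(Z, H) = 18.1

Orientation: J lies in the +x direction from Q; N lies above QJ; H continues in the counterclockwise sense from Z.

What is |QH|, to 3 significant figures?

40.5

On A1, J sits at bearing -90° from N; a 145° counterclockwise sweep puts Z at bearing 55°, so Z = N + 13.0·(cos 55°, sin 55°) = (36.9, 23.6). A1 meets ZH tangentially, so NZ is at right angles to ZH, so ZH runs along (−sin 55°, cos 55°); with |ZH| = 18.1, H = (22.0, 34.0). Then |QH| = |H − Q| = 40.5.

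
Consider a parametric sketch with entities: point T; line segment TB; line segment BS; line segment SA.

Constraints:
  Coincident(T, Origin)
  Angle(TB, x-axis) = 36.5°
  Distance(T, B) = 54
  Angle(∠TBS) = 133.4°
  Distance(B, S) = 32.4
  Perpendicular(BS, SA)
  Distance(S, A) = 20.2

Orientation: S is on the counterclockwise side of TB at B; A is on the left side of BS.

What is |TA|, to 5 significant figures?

72.062

T is at the origin; TB runs at 36.5° with length 54.0, so B = 54.0·(cos 36.5°, sin 36.5°) = (43.408, 32.120). ∠TBS = 133.4°, so BS runs at 36.5° + (180° − 133.4°) = 83.100° from the x-axis; with |BS| = 32.4, S = B + 32.4·(cos 83.100°, sin 83.100°) = (47.301, 64.286). The perpendicularity gives SA at right angles to BS; with |SA| = 20.2 on the left of BS, A = S + 20.2·(-0.99276, 0.12014) = (27.247, 66.713). Then |TA| = |A − T| = 72.062.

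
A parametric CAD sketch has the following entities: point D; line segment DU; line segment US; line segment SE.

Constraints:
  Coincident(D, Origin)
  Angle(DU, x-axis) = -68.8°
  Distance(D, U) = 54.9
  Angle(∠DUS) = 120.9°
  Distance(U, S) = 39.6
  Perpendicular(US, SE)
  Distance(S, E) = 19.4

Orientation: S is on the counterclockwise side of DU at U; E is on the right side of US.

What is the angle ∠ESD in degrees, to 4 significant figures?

124.8°

∠DUS = 120.9°, so US runs at -68.8° + (180° − 120.9°) = -9.700° from the x-axis; with |US| = 39.6, S = U + 39.6·(cos -9.700°, sin -9.700°) = (58.89, -57.86). US is perpendicular to SE; with |SE| = 19.4 on the right of US, E = S + 19.4·(-0.1685, -0.9857) = (55.62, -76.98). Then cos ∠ESD = SE·SD / (|SE||SD|), giving 124.8°.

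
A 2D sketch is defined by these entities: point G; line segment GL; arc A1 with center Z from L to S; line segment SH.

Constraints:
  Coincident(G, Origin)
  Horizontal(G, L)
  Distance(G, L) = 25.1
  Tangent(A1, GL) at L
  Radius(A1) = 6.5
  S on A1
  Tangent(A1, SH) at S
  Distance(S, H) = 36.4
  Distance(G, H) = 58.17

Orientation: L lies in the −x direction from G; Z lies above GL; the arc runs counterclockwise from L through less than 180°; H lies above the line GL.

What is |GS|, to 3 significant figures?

22.8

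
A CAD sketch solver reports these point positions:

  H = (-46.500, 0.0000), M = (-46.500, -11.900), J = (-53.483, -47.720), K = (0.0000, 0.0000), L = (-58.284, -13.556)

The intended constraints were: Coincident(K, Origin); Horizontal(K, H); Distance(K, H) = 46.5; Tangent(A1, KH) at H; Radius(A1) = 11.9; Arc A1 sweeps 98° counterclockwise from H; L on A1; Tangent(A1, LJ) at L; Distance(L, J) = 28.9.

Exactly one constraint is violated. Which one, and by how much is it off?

Distance(L, J) = 28.9 — off by 5.60.

K = (0.00, 0.00) ✓; K.y = 0.00, H.y = 0.00 ✓; |KH| = 46.50 ✓; ∠(MH, HK) = 90.00° ✓; |MH| = 11.90 ✓; bearing(M→L) − bearing(M→H) = 98.00° ✓; |ML| = 11.90 ✓; ∠(ML, LJ) = 90.00° ✓; |LJ| = 34.50 ✗.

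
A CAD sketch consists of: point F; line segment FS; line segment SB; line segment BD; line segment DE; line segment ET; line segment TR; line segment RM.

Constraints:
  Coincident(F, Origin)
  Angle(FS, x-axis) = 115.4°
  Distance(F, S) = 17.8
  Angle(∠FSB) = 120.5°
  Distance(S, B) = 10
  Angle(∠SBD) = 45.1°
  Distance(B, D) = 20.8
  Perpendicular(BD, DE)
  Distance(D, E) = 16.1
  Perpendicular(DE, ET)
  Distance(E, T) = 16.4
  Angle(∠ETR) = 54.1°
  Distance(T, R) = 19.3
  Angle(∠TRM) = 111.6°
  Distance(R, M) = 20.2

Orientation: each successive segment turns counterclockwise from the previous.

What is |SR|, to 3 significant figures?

10.9

DE is perpendicular to ET, so ET runs at 130°; with |ET| = 16.4, T = (-2.41, 23.9). ∠ETR = 54.1° gives TR at -104° from the x-axis; with |TR| = 19.3, R = (-7.18, 5.19). Then |SR| = |R − S| = 10.9.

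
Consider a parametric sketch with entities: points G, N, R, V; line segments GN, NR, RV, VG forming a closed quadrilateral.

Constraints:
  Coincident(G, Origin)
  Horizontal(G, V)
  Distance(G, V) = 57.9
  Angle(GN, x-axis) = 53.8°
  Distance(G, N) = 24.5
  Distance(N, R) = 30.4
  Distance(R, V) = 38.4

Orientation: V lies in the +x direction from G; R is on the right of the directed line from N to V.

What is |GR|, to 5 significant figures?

23.075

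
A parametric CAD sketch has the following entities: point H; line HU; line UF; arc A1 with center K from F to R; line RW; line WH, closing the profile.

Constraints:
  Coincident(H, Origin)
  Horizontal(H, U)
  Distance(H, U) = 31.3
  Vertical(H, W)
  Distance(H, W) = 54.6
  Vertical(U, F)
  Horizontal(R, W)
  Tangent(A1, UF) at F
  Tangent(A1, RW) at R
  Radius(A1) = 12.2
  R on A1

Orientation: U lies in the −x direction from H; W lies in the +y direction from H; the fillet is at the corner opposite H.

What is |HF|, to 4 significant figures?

52.70

The virtual corner opposite H is at (-31.30, 54.60). A1 meets UF tangentially, so KF is at right angles to UF and since A1 is tangent to RW there, KR ⟂ RW, with radius 12.2, so the center K sits 12.2 in from both sides at K = (-19.10, 42.40). That places the tangent points at F = (-31.30, 42.40) on UF and R = (-19.10, 54.60) on RW. Then |HF| = |F − H| = 52.70.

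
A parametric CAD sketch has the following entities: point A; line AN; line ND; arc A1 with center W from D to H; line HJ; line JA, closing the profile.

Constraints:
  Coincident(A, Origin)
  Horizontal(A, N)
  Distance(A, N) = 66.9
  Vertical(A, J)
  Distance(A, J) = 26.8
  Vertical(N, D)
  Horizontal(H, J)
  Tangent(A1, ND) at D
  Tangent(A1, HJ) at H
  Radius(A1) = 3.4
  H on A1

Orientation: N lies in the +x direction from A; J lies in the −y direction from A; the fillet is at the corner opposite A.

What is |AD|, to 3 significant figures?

70.9

A is at the origin; A and N share the same y with |AN| = 66.9 and N on the +x side, so N = (66.9, 0.00). A and J share the same x with |AJ| = 26.8 and J on the −y side, so J = (0.00, -26.8). The virtual corner opposite A is at (66.9, -26.8). The tangent condition forces WD to be normal to ND and tangency of A1 to HJ means the radius WH is perpendicular to HJ, with radius 3.4, so the center W sits 3.4 in from both sides at W = (63.5, -23.4). That places the tangent points at D = (66.9, -23.4) on ND and H = (63.5, -26.8) on HJ. Then |AD| = |D − A| = 70.9.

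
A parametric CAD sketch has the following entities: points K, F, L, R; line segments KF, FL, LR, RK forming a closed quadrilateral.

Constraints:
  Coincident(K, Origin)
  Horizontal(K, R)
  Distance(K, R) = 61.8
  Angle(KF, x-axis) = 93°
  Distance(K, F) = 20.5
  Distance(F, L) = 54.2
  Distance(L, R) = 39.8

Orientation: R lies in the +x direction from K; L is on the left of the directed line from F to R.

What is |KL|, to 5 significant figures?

62.995

Checks: |FL| = 54.20 ✓; |LR| = 39.80 ✓.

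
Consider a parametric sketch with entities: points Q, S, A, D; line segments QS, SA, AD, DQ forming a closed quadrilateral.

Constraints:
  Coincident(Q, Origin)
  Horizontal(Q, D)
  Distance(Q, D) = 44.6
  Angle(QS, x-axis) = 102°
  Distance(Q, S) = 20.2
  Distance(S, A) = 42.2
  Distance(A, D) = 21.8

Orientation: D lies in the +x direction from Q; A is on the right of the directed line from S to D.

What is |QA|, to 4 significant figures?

27.42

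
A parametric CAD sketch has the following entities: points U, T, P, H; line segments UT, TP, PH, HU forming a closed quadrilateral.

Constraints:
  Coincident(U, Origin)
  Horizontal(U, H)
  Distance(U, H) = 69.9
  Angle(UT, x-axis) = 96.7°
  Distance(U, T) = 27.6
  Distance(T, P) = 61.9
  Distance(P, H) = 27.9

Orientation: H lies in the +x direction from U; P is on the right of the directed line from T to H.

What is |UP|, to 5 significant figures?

46.184

Checks: |TP| = 61.90 ✓; |PH| = 27.90 ✓.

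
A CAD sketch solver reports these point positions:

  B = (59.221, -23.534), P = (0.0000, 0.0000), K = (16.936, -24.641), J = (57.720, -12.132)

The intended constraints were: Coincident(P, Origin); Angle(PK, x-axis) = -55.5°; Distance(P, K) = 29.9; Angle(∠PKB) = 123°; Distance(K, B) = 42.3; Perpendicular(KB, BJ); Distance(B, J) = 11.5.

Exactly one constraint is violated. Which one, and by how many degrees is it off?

Perpendicular(KB, BJ) — off by 6.00°.

P = (0.00, 0.00) ✓; PK at -55.50° ✓; |PK| = 29.90 ✓; ∠PKB = 123.0° ✓; |KB| = 42.30 ✓; ∠(KB, BJ) = 96.00° ✗; |BJ| = 11.50 ✓.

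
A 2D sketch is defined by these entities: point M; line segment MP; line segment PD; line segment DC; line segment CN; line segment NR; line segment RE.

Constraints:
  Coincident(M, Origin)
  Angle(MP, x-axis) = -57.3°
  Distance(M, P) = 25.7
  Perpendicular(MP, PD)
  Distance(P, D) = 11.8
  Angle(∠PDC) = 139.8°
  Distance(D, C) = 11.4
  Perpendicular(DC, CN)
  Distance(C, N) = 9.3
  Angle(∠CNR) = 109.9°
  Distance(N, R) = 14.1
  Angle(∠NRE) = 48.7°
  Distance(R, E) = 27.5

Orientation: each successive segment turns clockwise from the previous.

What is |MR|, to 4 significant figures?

16.18

DC ⟂ CN, so CN runs at 82.50°; with |CN| = 9.3, N = (-6.134, -17.29). ∠CNR = 109.9° gives NR at 12.40° from the x-axis; with |NR| = 14.1, R = (7.637, -14.27). Then |MR| = |R − M| = 16.18.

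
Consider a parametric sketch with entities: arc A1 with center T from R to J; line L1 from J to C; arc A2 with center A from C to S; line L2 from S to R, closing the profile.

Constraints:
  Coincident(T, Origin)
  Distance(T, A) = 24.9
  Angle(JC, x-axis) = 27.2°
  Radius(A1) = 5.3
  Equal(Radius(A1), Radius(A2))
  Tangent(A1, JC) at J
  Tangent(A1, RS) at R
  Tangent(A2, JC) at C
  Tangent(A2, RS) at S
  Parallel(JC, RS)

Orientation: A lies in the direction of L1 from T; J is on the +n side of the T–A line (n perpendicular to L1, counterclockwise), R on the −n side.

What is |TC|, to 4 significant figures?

25.46

The slot axis is L1's direction at 27.2°, so u = (cos 27.2°, sin 27.2°) = (0.8894, 0.4571) and n = (−sin 27.2°, cos 27.2°) = (-0.4571, 0.8894). T is at the origin and A lies 24.9 along u from T, so A = 24.9·u = (22.15, 11.38). Tangency of A1 to both parallel lines with radius 5.3 puts J and R at T ± 5.3·n: J = (-2.423, 4.714), R = (2.423, -4.714). Equal radii place C and S the same way about A: C = A + 5.3·n = (19.72, 16.10), S = A − 5.3·n = (24.57, 6.668). Then |TC| = |C − T| = 25.46.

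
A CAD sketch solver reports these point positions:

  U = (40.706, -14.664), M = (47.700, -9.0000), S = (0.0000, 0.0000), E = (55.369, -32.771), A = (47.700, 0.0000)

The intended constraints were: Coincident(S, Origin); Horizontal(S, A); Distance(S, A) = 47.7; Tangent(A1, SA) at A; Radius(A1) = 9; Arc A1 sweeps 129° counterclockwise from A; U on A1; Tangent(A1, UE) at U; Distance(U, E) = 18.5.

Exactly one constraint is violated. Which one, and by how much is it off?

Distance(U, E) = 18.5 — off by 4.80.

S = (0.00, 0.00) ✓; S.y = 0.00, A.y = 0.00 ✓; |SA| = 47.70 ✓; ∠(MA, AS) = 90.00° ✓; |MA| = 9.000 ✓; bearing(M→U) − bearing(M→A) = 129.0° ✓; |MU| = 9.000 ✓; ∠(MU, UE) = 90.00° ✓; |UE| = 23.30 ✗.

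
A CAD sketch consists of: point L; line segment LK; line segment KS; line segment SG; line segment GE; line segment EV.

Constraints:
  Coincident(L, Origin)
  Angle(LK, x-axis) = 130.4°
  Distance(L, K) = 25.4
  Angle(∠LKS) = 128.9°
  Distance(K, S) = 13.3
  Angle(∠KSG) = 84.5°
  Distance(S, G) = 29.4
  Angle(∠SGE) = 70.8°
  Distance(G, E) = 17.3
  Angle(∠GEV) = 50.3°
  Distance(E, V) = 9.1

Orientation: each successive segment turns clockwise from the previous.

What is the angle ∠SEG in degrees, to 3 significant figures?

74.6°

L is at the origin; LK runs at 130.4° with length 25.4, so K = (-16.5, 19.3). ∠LKS = 128.9° gives KS at 79.3° from the x-axis; with |KS| = 13.3, S = (-14.0, 32.4). ∠KSG = 84.5° gives SG at -16.2° from the x-axis; with |SG| = 29.4, G = (14.2, 24.2). ∠SGE = 70.8° gives GE at -125° from the x-axis; with |GE| = 17.3, E = (4.22, 10.1). Then cos ∠SEG = ES·EG / (|ES||EG|), giving 74.6°.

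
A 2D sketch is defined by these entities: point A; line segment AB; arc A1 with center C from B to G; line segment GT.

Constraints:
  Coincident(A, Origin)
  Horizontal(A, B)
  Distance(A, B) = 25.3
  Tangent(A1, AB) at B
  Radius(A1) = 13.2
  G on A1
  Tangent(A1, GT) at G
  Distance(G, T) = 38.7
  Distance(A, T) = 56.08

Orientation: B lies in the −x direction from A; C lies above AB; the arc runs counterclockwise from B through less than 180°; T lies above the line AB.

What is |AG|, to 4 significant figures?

19.32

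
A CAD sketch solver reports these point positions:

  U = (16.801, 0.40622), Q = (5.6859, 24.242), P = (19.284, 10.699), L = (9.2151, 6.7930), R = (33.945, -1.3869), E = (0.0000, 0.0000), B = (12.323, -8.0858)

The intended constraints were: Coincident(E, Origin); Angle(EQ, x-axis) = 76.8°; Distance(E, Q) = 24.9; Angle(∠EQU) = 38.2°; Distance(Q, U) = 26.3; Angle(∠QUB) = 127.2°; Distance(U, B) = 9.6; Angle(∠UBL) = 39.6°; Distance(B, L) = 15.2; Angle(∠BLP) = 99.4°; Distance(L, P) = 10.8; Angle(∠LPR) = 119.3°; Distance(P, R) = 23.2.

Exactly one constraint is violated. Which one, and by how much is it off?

Distance(P, R) = 23.2 — off by 4.20.

E = (0.00, 0.00) ✓; EQ at 76.80° ✓; |EQ| = 24.90 ✓; ∠EQU = 38.20° ✓; |QU| = 26.30 ✓; ∠QUB = 127.2° ✓; |UB| = 9.600 ✓; ∠UBL = 39.60° ✓; |BL| = 15.20 ✓; ∠BLP = 99.40° ✓; |LP| = 10.80 ✓; ∠LPR = 119.3° ✓; |PR| = 19.00 ✗.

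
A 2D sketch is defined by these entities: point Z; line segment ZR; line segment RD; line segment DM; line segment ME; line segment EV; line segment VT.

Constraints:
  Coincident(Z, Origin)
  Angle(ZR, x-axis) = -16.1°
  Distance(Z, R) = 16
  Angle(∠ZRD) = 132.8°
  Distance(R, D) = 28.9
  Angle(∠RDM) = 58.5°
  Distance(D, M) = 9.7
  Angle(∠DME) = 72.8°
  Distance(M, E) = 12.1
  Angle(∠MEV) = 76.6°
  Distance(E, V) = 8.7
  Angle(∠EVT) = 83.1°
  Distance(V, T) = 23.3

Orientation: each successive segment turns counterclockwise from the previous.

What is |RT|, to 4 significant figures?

36.07

Z is at the origin; ZR runs at -16.1° with length 16.0, so R = (15.37, -4.437). ∠ZRD = 132.8° gives RD at 31.10° from the x-axis; with |RD| = 28.9, D = (40.12, 10.49). ∠RDM = 58.5° gives DM at 152.6° from the x-axis; with |DM| = 9.7, M = (31.51, 14.95). ∠DME = 72.8° gives ME at -100.2° from the x-axis; with |ME| = 12.1, E = (29.36, 3.046). ∠MEV = 76.6° gives EV at 3.200° from the x-axis; with |EV| = 8.7, V = (38.05, 3.532). ∠EVT = 83.1° gives VT at 100.1° from the x-axis; with |VT| = 23.3, T = (33.96, 26.47). Then |RT| = |T − R| = 36.07.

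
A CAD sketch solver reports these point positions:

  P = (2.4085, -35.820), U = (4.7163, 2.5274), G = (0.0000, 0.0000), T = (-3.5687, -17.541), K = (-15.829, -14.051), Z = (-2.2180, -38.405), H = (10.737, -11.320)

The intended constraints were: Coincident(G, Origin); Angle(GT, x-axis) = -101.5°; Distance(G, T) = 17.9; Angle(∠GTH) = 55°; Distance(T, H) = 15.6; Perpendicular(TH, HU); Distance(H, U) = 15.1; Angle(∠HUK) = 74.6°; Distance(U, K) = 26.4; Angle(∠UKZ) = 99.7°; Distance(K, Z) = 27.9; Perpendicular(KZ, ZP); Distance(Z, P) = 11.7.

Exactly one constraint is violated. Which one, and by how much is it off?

Distance(Z, P) = 11.7 — off by 6.40.

G = (0.00, 0.00) ✓; GT at -101.5° ✓; |GT| = 17.90 ✓; ∠GTH = 55.00° ✓; |TH| = 15.60 ✓; ∠(TH, HU) = 90.00° ✓; |HU| = 15.10 ✓; ∠HUK = 74.60° ✓; |UK| = 26.40 ✓; ∠UKZ = 99.70° ✓; |KZ| = 27.90 ✓; ∠(KZ, ZP) = 89.99° ✓; |ZP| = 5.300 ✗.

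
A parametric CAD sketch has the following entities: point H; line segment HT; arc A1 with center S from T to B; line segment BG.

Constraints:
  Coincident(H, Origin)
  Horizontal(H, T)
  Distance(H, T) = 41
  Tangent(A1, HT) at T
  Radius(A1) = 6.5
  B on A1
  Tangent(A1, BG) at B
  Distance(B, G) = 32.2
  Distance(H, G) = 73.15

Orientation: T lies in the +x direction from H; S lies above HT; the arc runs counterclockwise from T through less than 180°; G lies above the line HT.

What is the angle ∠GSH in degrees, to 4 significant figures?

159.1°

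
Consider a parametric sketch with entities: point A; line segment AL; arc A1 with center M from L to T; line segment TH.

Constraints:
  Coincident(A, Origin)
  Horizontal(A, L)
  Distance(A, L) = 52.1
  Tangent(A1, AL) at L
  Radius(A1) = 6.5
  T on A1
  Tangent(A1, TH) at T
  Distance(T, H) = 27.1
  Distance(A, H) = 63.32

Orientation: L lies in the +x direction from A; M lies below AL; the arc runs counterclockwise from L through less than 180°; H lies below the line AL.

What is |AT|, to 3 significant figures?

46.6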